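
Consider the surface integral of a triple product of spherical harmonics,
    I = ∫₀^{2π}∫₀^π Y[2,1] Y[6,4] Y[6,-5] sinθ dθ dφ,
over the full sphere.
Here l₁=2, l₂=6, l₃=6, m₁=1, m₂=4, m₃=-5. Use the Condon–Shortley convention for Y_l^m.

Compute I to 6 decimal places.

m-sum 0 ✓  L=14 even ✓  4≤6≤8 ✓
Π(2lᵢ+1) = 5×13×13 = 845
triangle coeff Δ(2,6,6) = 1/90090
Σ_t [0,2]: t=0:+1/69120 t=1:−1/14400 t=2:+1/69120 = -7/172800
(3j)²=14/715 [(2 6 6; 0 0 0)], sign=-1
Σ_t [0,1]: t=0:+1/7257600 t=1:−1/725760 = -1/806400
(3j)²=27/910 [(2 6 6; 1 4 -5)], sign=+1
⇒ 4πI² = 27/55
I = (-1)√(27/55/(4π)) = -0.19764945

-0.197649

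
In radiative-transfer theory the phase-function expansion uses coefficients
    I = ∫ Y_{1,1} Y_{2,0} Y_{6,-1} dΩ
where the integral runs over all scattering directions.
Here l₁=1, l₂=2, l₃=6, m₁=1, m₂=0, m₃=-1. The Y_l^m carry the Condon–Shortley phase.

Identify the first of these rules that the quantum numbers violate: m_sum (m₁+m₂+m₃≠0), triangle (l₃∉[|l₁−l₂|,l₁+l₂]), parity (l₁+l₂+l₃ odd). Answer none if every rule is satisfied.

m₁+m₂+m₃ = 1 + 0 − 1 = 0  ✓
triangle: |1−2|=1 ≤ l₃=6 ≤ 1+2=3  ✗
parity: l₁+l₂+l₃ = 9 is odd

triangle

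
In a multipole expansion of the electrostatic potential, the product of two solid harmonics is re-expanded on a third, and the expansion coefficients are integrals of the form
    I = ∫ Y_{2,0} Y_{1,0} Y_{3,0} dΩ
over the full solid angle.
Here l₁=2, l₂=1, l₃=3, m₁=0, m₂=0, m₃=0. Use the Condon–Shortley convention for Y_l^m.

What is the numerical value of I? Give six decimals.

Rules hold: Σm=0, L=6 even, 1≤3≤3.
N = 5·3·7 = 105
Δ = 0!·4!·2!/7! = 1/105
Racah Σ t=0..0: t=0:+1/4 = 1/4
⇒ 3j(2 1 3; 0 0 0)² = 3/35, sgn -1
(m-triple is (0,0,0) — same symbol as above.)
4πI² = N·(3j₀)²·(3jₘ)² = 27/35
I = +1·√(0.771429/4π) = 0.24776670

0.247767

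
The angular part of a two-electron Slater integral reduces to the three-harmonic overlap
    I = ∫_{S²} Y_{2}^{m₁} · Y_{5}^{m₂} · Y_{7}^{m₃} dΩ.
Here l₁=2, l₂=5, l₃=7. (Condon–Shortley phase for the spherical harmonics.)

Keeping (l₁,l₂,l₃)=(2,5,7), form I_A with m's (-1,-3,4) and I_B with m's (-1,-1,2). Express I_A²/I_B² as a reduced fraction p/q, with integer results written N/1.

Same 2,5,7: normalisation and zero-m 3j drop out of the ratio.
A: Δ: 0! 4! 10! / 15! → 1/15015; sum: t=0:+1/483840 = 1/483840; 3j²(2 5 7; -1 -3 4) = Δ·Π!·Σ² = 3/91  (sign -1)
B: Δ: 0! 4! 10! / 15! → 1/15015; sum: t=0:+1/103680 = 1/103680; 3j²(2 5 7; -1 -1 2) = Δ·Π!·Σ² = 4/143  (sign -1)
I_A²/I_B² = (3/91)/(4/143) = 33/28

33/28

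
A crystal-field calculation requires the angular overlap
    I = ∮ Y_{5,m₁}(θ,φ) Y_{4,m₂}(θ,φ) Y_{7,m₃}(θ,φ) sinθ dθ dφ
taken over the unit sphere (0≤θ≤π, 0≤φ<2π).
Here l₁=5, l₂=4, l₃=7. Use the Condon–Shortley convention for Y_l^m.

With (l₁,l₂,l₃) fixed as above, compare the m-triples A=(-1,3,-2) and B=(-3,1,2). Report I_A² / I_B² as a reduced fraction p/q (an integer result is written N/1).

35574/26569

Shared (l₁,l₂,l₃)=(5,4,7): N and (l;000)² cancel in I_A²/I_B².
A: Δ = 2!·8!·6!/17! = 1/6126120; Racah Σ t=1..2: t=1:−1/518400 t=2:+1/138240 = 11/2073600; ⇒ 3j(5 4 7; -1 3 -2)² = 77/4420, sgn -1
B: Δ = 2!·8!·6!/17! = 1/6126120; Racah Σ t=0..2: t=0:+1/9676800 t=1:−1/241920 t=2:+1/103680 = 163/29030400; ⇒ 3j(5 4 7; -3 1 2)² = 26569/2042040, sgn -1
I_A²/I_B² = (77/4420)/(26569/2042040) = 35574/26569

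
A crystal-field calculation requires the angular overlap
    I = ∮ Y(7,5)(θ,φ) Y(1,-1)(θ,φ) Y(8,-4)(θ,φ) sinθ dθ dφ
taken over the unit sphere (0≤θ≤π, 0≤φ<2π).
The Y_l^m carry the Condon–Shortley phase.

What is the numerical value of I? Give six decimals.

m-sum 0 ✓  L=16 even ✓  6≤8≤8 ✓
Π(2lᵢ+1) = 15×3×17 = 765
triangle coeff Δ(7,1,8) = 1/2040
Σ_t [0,0]: t=0:+1/25401600 = 1/25401600
(3j)²=8/255 [(7 1 8; 0 0 0)], sign=+1
Σ_t [0,0]: t=0:+1/1916006400 = 1/1916006400
(3j)²=1/340 [(7 1 8; 5 -1 -4)], sign=+1
⇒ 4πI² = 6/85
I = (+1)√(6/85/(4π)) = 0.07494820

0.074948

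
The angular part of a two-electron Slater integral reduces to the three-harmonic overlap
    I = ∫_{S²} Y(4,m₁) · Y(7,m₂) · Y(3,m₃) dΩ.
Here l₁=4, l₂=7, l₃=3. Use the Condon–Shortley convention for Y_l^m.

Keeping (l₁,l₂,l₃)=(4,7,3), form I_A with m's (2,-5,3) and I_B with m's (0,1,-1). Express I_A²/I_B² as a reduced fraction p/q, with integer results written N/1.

22/25

Shared (l₁,l₂,l₃)=(4,7,3): N and (l;000)² cancel in I_A²/I_B².
A: Δ = 8!·0!·6!/15! = 1/45045; Racah Σ t=2..2: t=2:+1/1036800 = 1/1036800; ⇒ 3j(4 7 3; 2 -5 3)² = 4/195, sgn +1
B: Δ = 8!·0!·6!/15! = 1/45045; Racah Σ t=4..4: t=4:+1/27648 = 1/27648; ⇒ 3j(4 7 3; 0 1 -1)² = 10/429, sgn +1
I_A²/I_B² = (4/195)/(10/429) = 22/25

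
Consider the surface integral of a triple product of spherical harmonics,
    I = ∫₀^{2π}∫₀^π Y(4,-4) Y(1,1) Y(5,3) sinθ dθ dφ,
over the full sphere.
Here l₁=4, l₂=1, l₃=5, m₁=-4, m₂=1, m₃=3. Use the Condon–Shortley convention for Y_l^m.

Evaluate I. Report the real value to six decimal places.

Checks pass: Σm=0; 10 even; l₃=5∈[3,5].
(2·4+1)(2·1+1)(2·5+1) = 297
Δ: 0! 8! 2! / 11! → 1/495
sum: t=0:+1/576 = 1/576
3j²(4 1 5; 0 0 0) = Δ·Π!·Σ² = 5/99  (sign -1)
sum: t=0:+1/80640 = 1/80640
3j²(4 1 5; -4 1 3) = Δ·Π!·Σ² = 1/495  (sign +1)
combine: 4πI² = 297·5/99·1/495 = 1/33
take √, sign -1: I = -0.04910640

-0.049106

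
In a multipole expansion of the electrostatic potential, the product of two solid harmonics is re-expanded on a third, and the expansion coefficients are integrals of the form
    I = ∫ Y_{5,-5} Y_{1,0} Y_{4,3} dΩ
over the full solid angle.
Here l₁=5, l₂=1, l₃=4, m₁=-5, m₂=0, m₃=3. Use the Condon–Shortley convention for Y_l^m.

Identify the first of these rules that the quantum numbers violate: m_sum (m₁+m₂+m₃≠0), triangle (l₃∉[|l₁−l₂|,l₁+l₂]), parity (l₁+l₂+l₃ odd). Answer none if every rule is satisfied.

Σmᵢ = -2  ✗
l₃∈[|l₁−l₂|,l₁+l₂]=[4,6], have l₃=4
Σlᵢ = 10 ⇒ even

m_sum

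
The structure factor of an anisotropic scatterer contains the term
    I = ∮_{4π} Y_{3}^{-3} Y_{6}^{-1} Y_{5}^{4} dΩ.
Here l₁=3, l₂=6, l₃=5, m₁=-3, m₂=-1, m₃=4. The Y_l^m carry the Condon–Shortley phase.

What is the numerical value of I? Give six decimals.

0.072068

Rules hold: Σm=0, L=14 even, 3≤5≤9.
N = 7·13·11 = 1001
Δ = 4!·2!·8!/15! = 1/675675
Racah Σ t=1..3: t=1:−1/8640 t=2:+1/2304 t=3:−1/8640 = 7/34560
⇒ 3j(3 6 5; 0 0 0)² = 7/429, sgn -1
Racah Σ t=4..4: t=4:+1/241920 = 1/241920
⇒ 3j(3 6 5; -3 -1 4)² = 4/1001, sgn -1
4πI² = N·(3j₀)²·(3jₘ)² = 28/429
I = +1·√(0.0652681/4π) = 0.07206849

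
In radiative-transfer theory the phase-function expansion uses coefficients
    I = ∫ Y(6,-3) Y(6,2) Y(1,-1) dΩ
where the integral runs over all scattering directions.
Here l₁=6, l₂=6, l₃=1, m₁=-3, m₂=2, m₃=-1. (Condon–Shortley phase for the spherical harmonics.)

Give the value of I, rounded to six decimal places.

0.000000

m-sum = -3 + 2 − 1 = -2 ≠ 0 ⇒ I = 0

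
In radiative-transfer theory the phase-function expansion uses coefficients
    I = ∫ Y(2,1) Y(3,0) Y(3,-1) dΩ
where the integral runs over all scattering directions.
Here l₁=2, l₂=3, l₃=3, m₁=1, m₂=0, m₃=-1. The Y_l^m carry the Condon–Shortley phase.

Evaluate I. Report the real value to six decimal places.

m-sum 0 ✓  L=8 even ✓  1≤3≤5 ✓
Π(2lᵢ+1) = 5×7×7 = 245
triangle coeff Δ(2,3,3) = 1/3780
Σ_t [0,2]: t=0:+1/24 t=1:−1/4 t=2:+1/24 = -1/6
(3j)²=4/105 [(2 3 3; 0 0 0)], sign=+1
Σ_t [0,1]: t=0:+1/12 t=1:−1/8 = -1/24
(3j)²=1/210 [(2 3 3; 1 0 -1)], sign=-1
⇒ 4πI² = 2/45
I = (-1)√(2/45/(4π)) = -0.05947080

-0.059471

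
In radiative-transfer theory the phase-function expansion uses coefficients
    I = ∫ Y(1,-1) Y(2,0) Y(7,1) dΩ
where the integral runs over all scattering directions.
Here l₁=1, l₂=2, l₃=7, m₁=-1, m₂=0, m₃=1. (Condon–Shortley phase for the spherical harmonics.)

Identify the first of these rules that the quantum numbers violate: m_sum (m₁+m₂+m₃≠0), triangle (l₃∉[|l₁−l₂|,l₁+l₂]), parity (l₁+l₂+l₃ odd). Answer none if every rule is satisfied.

m₁+m₂+m₃ = -1 + 0 + 1 = 0  ✓
triangle: |1−2|=1 ≤ l₃=7 ≤ 1+2=3  ✗
parity: l₁+l₂+l₃ = 10 is even

triangle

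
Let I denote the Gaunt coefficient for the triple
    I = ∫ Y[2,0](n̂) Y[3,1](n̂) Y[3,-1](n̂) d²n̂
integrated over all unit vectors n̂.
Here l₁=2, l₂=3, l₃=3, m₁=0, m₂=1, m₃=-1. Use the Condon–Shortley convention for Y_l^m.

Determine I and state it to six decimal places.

Rules hold: Σm=0, L=8 even, 1≤3≤5.
N = 5·7·7 = 245
Δ = 2!·2!·4!/9! = 1/3780
Racah Σ t=0..2: t=0:+1/24 t=1:−1/4 t=2:+1/24 = -1/6
⇒ 3j(2 3 3; 0 0 0)² = 4/105, sgn +1
Racah Σ t=0..2: t=0:+1/96 t=1:−1/6 t=2:+1/16 = -3/32
⇒ 3j(2 3 3; 0 1 -1)² = 3/140, sgn -1
4πI² = N·(3j₀)²·(3jₘ)² = 1/5
I = -1·√(0.2/4π) = -0.12615663

-0.126157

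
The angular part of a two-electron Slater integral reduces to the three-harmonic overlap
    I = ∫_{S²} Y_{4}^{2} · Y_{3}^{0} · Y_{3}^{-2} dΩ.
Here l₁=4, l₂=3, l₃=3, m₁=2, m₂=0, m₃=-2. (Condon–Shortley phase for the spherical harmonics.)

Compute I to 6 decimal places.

-0.044418

Rules hold: Σm=0, L=10 even, 1≤3≤7.
N = 9·7·7 = 441
Δ = 4!·4!·2!/11! = 1/34650
Racah Σ t=1..3: t=1:−1/72 t=2:+1/16 t=3:−1/72 = 5/144
⇒ 3j(4 3 3; 0 0 0)² = 2/77, sgn -1
Racah Σ t=1..2: t=1:−1/72 t=2:+1/96 = -1/288
⇒ 3j(4 3 3; 2 0 -2)² = 1/462, sgn +1
4πI² = N·(3j₀)²·(3jₘ)² = 3/121
I = -1·√(0.0247934/4π) = -0.04441841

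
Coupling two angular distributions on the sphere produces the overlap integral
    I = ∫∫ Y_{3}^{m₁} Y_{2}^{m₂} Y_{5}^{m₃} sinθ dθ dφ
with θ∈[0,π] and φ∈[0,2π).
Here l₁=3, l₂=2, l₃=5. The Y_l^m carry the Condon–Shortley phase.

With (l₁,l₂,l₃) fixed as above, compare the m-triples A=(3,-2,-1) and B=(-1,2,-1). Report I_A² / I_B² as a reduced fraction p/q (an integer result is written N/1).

1/15

l's match ⇒ only the (l;m) 3-j factors differ between A and B.
A: triangle coeff Δ(3,2,5) = 1/2310; Σ_t [0,0]: t=0:+1/17280 = 1/17280; (3j)²=1/2310 [(3 2 5; 3 -2 -1)], sign=+1
B: triangle coeff Δ(3,2,5) = 1/2310; Σ_t [0,0]: t=0:+1/1152 = 1/1152; (3j)²=1/154 [(3 2 5; -1 2 -1)], sign=+1
I_A²/I_B² = (1/2310)/(1/154) = 1/15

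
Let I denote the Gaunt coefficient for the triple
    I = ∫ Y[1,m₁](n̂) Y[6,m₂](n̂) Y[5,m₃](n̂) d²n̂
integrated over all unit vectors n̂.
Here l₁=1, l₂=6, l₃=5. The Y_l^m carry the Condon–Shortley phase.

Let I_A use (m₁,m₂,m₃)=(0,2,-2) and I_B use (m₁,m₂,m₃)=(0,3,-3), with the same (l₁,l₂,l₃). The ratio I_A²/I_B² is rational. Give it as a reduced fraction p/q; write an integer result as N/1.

Same 1,6,5: normalisation and zero-m 3j drop out of the ratio.
A: Δ: 2! 0! 10! / 13! → 1/858; sum: t=1:−1/30240 = -1/30240; 3j²(1 6 5; 0 2 -2) = Δ·Π!·Σ² = 16/429  (sign +1)
B: Δ: 2! 0! 10! / 13! → 1/858; sum: t=1:−1/80640 = -1/80640; 3j²(1 6 5; 0 3 -3) = Δ·Π!·Σ² = 9/286  (sign -1)
I_A²/I_B² = (16/429)/(9/286) = 32/27

32/27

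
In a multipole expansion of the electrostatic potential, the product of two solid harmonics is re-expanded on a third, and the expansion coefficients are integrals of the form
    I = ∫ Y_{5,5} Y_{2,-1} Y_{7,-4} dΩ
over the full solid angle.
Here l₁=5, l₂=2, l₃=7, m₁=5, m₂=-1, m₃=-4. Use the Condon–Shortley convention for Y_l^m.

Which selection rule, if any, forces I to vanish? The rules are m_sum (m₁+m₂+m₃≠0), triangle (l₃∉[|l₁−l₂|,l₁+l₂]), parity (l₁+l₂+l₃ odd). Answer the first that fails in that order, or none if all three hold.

none

m₁+m₂+m₃ = 5 − 1 − 4 = 0  ✓
triangle: |5−2|=3 ≤ l₃=7 ≤ 5+2=7  ✓
parity: l₁+l₂+l₃ = 14 is even  ✓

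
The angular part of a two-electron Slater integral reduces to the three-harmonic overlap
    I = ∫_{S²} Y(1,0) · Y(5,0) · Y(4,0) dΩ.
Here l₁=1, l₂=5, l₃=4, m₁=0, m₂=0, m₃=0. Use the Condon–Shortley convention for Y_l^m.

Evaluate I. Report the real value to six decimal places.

m-sum 0 ✓  L=10 even ✓  4≤4≤6 ✓
Π(2lᵢ+1) = 3×11×9 = 297
triangle coeff Δ(1,5,4) = 1/495
Σ_t [1,1]: t=1:−1/576 = -1/576
(3j)²=5/99 [(1 5 4; 0 0 0)], sign=-1
(m-triple is (0,0,0) — same symbol as above.)
⇒ 4πI² = 25/33
I = (+1)√(25/33/(4π)) = 0.24553200

0.245532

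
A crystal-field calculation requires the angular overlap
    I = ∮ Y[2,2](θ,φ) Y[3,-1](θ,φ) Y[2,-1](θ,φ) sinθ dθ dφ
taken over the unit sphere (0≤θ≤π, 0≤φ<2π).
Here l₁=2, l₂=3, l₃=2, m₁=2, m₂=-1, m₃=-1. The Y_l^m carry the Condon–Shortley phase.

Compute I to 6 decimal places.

Σlᵢ=7 odd — θ-integrand is odd under cosθ→−cosθ; I=0

0.000000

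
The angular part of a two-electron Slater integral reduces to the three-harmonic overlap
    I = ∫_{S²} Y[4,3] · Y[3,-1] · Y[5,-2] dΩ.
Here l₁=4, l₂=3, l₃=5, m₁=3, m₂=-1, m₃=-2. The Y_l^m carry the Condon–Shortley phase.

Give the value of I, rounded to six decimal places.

Rules hold: Σm=0, L=12 even, 1≤5≤7.
N = 9·7·11 = 693
Δ = 2!·6!·4!/13! = 1/180180
Racah Σ t=0..2: t=0:+1/576 t=1:−1/144 t=2:+1/576 = -1/288
⇒ 3j(4 3 5; 0 0 0)² = 20/1001, sgn +1
Racah Σ t=0..1: t=0:+1/960 t=1:−1/4320 = 7/8640
⇒ 3j(4 3 5; 3 -1 -2)² = 343/12870, sgn -1
4πI² = N·(3j₀)²·(3jₘ)² = 686/1859
I = -1·√(0.369016/4π) = -0.17136315

-0.171363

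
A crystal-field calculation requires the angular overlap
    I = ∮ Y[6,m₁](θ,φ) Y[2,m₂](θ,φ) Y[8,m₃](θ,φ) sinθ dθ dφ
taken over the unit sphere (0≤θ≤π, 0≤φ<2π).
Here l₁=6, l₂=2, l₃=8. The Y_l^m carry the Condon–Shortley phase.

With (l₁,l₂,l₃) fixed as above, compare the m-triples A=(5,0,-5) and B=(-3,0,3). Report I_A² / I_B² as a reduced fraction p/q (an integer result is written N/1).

Shared (l₁,l₂,l₃)=(6,2,8): N and (l;000)² cancel in I_A²/I_B².
A: Δ = 0!·12!·4!/17! = 1/30940; Racah Σ t=0..0: t=0:+1/159667200 = 1/159667200; ⇒ 3j(6 2 8; 5 0 -5)² = 9/1190, sgn -1
B: Δ = 0!·12!·4!/17! = 1/30940; Racah Σ t=0..0: t=0:+1/8709120 = 1/8709120; ⇒ 3j(6 2 8; -3 0 3)² = 55/3094, sgn -1
I_A²/I_B² = (9/1190)/(55/3094) = 117/275

117/275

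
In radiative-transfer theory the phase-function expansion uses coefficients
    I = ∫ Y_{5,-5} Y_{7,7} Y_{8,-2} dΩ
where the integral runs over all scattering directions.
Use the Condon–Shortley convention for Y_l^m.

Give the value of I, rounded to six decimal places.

0.021186

Rules hold: Σm=0, L=20 even, 2≤8≤12.
N = 11·15·17 = 2805
Δ = 4!·6!·10!/21! = 1/814773960
Racah Σ t=0..4: t=0:+1/87091200 t=1:−1/4976640 t=2:+1/2073600 t=3:−1/4976640 t=4:+1/87091200 = 1/9676800
⇒ 3j(5 7 8; 0 0 0)² = 360/46189, sgn +1
Racah Σ t=4..4: t=4:+1/62705664000 = 1/62705664000
⇒ 3j(5 7 8; -5 7 -2)² = 1/3876, sgn +1
4πI² = N·(3j₀)²·(3jₘ)² = 450/79781
I = +1·√(0.00564044/4π) = 0.02118613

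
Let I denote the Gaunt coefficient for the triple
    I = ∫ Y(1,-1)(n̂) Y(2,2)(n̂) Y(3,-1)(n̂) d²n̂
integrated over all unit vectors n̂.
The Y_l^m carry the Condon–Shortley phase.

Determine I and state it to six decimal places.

m-sum 0 ✓  L=6 even ✓  1≤3≤3 ✓
Π(2lᵢ+1) = 3×5×7 = 105
triangle coeff Δ(1,2,3) = 1/105
Σ_t [0,0]: t=0:+1/4 = 1/4
(3j)²=3/35 [(1 2 3; 0 0 0)], sign=-1
Σ_t [0,0]: t=0:+1/48 = 1/48
(3j)²=1/105 [(1 2 3; -1 2 -1)], sign=+1
⇒ 4πI² = 3/35
I = (-1)√(3/35/(4π)) = -0.08258890

-0.082589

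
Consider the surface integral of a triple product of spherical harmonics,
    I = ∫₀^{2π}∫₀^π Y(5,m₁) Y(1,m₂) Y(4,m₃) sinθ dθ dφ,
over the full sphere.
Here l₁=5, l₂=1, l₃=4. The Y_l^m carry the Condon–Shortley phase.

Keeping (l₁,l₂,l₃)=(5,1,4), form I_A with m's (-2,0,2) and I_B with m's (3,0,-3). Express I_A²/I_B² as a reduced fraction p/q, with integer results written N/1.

l's match ⇒ only the (l;m) 3-j factors differ between A and B.
A: triangle coeff Δ(5,1,4) = 1/495; Σ_t [1,1]: t=1:−1/1440 = -1/1440; (3j)²=7/165 [(5 1 4; -2 0 2)], sign=-1
B: triangle coeff Δ(5,1,4) = 1/495; Σ_t [1,1]: t=1:−1/5040 = -1/5040; (3j)²=16/495 [(5 1 4; 3 0 -3)], sign=+1
I_A²/I_B² = (7/165)/(16/495) = 21/16

21/16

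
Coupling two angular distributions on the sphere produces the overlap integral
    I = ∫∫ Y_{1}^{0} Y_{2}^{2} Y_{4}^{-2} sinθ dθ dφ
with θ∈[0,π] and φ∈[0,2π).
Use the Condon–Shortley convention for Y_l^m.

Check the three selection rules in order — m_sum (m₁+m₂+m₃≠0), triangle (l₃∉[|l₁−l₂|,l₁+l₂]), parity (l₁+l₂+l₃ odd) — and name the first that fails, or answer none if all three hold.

azimuthal sum: 0 + 2 − 2 = 0  ✓
1 ≤ 4 ≤ 3 (triangle on l)  ✗
L = 1 + 2 + 4 = 7 (odd)

triangle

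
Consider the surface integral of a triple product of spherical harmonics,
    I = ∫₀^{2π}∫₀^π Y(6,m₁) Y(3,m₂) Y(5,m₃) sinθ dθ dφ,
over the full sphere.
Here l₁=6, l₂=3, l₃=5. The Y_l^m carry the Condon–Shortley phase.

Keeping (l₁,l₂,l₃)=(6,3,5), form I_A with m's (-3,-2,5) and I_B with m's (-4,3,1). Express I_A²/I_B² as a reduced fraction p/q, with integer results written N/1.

3/14

Same 6,3,5: normalisation and zero-m 3j drop out of the ratio.
A: Δ: 4! 8! 2! / 15! → 1/675675; sum: t=1:−1/483840 = -1/483840; 3j²(6 3 5; -3 -2 5) = Δ·Π!·Σ² = 6/1001  (sign -1)
B: Δ: 4! 8! 2! / 15! → 1/675675; sum: t=4:+1/69120 = 1/69120; 3j²(6 3 5; -4 3 1) = Δ·Π!·Σ² = 4/143  (sign +1)
I_A²/I_B² = (6/1001)/(4/143) = 3/14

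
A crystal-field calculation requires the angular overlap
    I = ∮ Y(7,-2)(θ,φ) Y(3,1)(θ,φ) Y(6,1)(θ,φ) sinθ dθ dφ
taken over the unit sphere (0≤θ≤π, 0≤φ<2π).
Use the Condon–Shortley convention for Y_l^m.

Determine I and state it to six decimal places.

0.123918

Checks pass: Σm=0; 16 even; l₃=6∈[4,10].
(2·7+1)(2·3+1)(2·6+1) = 1365
Δ: 4! 10! 2! / 17! → 1/2042040
sum: t=1:−1/207360 t=2:+1/57600 t=3:−1/207360 = 1/129600
3j²(7 3 6; 0 0 0) = Δ·Π!·Σ² = 168/12155  (sign +1)
sum: t=2:+1/241920 t=3:−1/103680 t=4:+1/691200 = -59/14515200
3j²(7 3 6; -2 1 1) = Δ·Π!·Σ² = 3481/340340  (sign +1)
combine: 4πI² = 1365·168/12155·3481/340340 = 438606/2272985
take √, sign +1: I = 0.12391791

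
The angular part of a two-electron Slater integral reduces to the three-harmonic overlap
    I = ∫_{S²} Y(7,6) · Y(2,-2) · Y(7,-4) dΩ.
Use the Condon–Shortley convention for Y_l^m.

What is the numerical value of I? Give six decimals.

-0.106948

Rules hold: Σm=0, L=16 even, 5≤7≤9.
N = 15·5·15 = 1125
Δ = 2!·12!·2!/17! = 1/185640
Racah Σ t=0..2: t=0:+1/2419200 t=1:−1/518400 t=2:+1/2419200 = -1/907200
⇒ 3j(7 2 7; 0 0 0)² = 56/3315, sgn +1
Racah Σ t=0..0: t=0:+1/159667200 = 1/159667200
⇒ 3j(7 2 7; 6 -2 -4)² = 9/1190, sgn -1
4πI² = N·(3j₀)²·(3jₘ)² = 540/3757
I = -1·√(0.143732/4π) = -0.10694768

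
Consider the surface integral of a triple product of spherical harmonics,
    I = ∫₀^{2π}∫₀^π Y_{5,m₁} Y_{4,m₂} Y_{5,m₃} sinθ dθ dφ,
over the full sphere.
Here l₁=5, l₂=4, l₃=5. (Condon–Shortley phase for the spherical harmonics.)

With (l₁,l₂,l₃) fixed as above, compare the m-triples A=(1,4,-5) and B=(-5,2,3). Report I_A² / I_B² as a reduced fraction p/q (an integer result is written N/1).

Shared (l₁,l₂,l₃)=(5,4,5): N and (l;000)² cancel in I_A²/I_B².
A: Δ = 4!·6!·4!/15! = 1/3153150; Racah Σ t=4..4: t=4:+1/414720 = 1/414720; ⇒ 3j(5 4 5; 1 4 -5)² = 2/429, sgn +1
B: Δ = 4!·6!·4!/15! = 1/3153150; Racah Σ t=4..4: t=4:+1/69120 = 1/69120; ⇒ 3j(5 4 5; -5 2 3)² = 4/143, sgn +1
I_A²/I_B² = (2/429)/(4/143) = 1/6

1/6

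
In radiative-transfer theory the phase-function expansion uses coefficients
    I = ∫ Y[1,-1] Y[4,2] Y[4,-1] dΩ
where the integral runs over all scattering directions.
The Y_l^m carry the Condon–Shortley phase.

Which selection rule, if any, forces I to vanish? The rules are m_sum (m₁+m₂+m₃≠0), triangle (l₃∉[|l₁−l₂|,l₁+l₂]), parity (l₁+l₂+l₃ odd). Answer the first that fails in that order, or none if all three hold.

parity

m₁+m₂+m₃ = -1 + 2 − 1 = 0  ✓
triangle: |1−4|=3 ≤ l₃=4 ≤ 1+4=5  ✓
parity: l₁+l₂+l₃ = 9 is odd  ✗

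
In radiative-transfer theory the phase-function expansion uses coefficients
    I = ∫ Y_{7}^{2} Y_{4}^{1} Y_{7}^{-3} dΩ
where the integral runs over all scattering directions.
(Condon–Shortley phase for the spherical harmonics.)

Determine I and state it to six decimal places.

-0.130365

m-sum 0 ✓  L=18 even ✓  3≤7≤11 ✓
Π(2lᵢ+1) = 15×9×15 = 2025
triangle coeff Δ(7,4,7) = 1/58198140
Σ_t [0,4]: t=0:+1/17418240 t=1:−1/622080 t=2:+1/230400 t=3:−1/622080 t=4:+1/17418240 = 1/806400
(3j)²=2268/230945 [(7 4 7; 0 0 0)], sign=-1
Σ_t [1,4]: t=1:−1/2488320 t=2:+1/725760 t=3:−1/1935360 t=4:+1/52254720 = 5/10450944
(3j)²=31250/2909907 [(7 4 7; 2 1 -3)], sign=+1
⇒ 4πI² = 455625000/2133423721
I = (-1)√(455625000/2133423721/(4π)) = -0.13036478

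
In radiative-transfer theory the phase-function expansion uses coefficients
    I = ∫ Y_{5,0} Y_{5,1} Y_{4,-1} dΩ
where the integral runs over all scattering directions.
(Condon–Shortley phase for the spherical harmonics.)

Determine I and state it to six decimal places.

-0.053153

m-sum 0 ✓  L=14 even ✓  0≤4≤10 ✓
Π(2lᵢ+1) = 11×11×9 = 1089
triangle coeff Δ(5,5,4) = 1/3153150
Σ_t [1,5]: t=1:−1/69120 t=2:+1/1728 t=3:−1/576 t=4:+1/1728 t=5:−1/69120 = -7/11520
(3j)²=2/143 [(5 5 4; 0 0 0)], sign=-1
Σ_t [2,5]: t=2:+1/6912 t=3:−1/864 t=4:+1/1152 t=5:−1/17280 = -7/34560
(3j)²=1/429 [(5 5 4; 0 1 -1)], sign=+1
⇒ 4πI² = 6/169
I = (-1)√(6/169/(4π)) = -0.05315295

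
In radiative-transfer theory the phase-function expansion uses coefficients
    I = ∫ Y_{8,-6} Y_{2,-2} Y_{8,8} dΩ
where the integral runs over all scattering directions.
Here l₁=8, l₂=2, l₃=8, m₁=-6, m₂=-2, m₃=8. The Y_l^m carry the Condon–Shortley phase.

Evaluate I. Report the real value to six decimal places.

-0.059388

Rules hold: Σm=0, L=18 even, 6≤8≤10.
N = 17·5·17 = 1445
Δ = 2!·14!·2!/19! = 1/348840
Racah Σ t=0..2: t=0:+1/116121600 t=1:−1/25401600 t=2:+1/116121600 = -1/45158400
⇒ 3j(8 2 8; 0 0 0)² = 24/1615, sgn -1
Racah Σ t=0..0: t=0:+1/348713164800 = 1/348713164800
⇒ 3j(8 2 8; -6 -2 8)² = 2/969, sgn +1
4πI² = N·(3j₀)²·(3jₘ)² = 16/361
I = -1·√(0.0443213/4π) = -0.05938838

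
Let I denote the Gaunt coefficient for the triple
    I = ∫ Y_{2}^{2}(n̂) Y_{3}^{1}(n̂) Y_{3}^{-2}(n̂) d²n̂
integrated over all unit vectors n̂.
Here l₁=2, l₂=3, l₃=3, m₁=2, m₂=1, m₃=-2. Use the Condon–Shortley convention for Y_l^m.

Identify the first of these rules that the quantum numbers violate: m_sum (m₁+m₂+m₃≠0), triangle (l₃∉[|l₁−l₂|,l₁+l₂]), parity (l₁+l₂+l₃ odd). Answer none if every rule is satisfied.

m₁+m₂+m₃ = 2 + 1 − 2 = 1  ✗
triangle: |2−3|=1 ≤ l₃=3 ≤ 2+3=5
parity: l₁+l₂+l₃ = 8 is even

m_sum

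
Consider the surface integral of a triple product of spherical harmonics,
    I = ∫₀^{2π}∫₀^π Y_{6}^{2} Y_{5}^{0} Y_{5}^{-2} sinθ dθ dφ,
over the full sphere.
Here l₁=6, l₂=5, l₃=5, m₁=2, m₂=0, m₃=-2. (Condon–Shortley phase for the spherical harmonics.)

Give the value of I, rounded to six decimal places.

Checks pass: Σm=0; 16 even; l₃=5∈[1,11].
(2·6+1)(2·5+1)(2·5+1) = 1573
Δ: 6! 6! 4! / 17! → 1/28588560
sum: t=1:−1/345600 t=2:+1/13824 t=3:−1/5184 t=4:+1/13824 t=5:−1/345600 = -7/129600
3j²(6 5 5; 0 0 0) = Δ·Π!·Σ² = 80/7293  (sign +1)
sum: t=1:−1/103680 t=2:+1/13824 t=3:−1/17280 t=4:+1/207360 = 1/103680
3j²(6 5 5; 2 0 -2) = Δ·Π!·Σ² = 10/7293  (sign -1)
combine: 4πI² = 1573·80/7293·10/7293 = 800/33813
take √, sign -1: I = -0.04339086

-0.043391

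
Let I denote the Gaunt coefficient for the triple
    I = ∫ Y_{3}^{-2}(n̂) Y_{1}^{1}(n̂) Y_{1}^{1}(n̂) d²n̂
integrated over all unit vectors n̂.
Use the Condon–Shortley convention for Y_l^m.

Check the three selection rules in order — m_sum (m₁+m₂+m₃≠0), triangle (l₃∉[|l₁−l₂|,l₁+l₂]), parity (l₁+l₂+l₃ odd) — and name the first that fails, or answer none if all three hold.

azimuthal sum: -2 + 1 + 1 = 0  ✓
2 ≤ 1 ≤ 4 (triangle on l)  ✗
L = 3 + 1 + 1 = 5 (odd)

triangle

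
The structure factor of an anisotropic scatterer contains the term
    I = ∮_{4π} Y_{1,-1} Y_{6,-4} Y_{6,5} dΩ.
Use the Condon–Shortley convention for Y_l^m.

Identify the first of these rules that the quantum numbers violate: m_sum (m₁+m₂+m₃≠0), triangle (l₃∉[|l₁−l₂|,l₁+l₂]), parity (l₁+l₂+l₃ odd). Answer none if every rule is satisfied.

parity

Σmᵢ = 0  ✓
l₃∈[|l₁−l₂|,l₁+l₂]=[5,7], have l₃=6  ✓
Σlᵢ = 13 ⇒ odd  ✗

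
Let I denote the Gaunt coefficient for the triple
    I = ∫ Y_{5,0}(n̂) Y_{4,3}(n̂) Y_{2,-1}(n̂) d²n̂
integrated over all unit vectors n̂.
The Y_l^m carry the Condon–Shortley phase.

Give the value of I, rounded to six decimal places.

0.000000

m-sum = 0 + 3 − 1 = 2 ≠ 0 ⇒ I = 0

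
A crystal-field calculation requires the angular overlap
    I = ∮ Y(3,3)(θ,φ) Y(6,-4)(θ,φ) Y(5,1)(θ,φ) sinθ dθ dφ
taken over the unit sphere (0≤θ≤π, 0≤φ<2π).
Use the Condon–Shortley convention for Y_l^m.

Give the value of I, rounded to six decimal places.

Checks pass: Σm=0; 14 even; l₃=5∈[3,9].
(2·3+1)(2·6+1)(2·5+1) = 1001
Δ: 4! 2! 8! / 15! → 1/675675
sum: t=1:−1/8640 t=2:+1/2304 t=3:−1/8640 = 7/34560
3j²(3 6 5; 0 0 0) = Δ·Π!·Σ² = 7/429  (sign -1)
sum: t=0:+1/69120 = 1/69120
3j²(3 6 5; 3 -4 1) = Δ·Π!·Σ² = 4/143  (sign +1)
combine: 4πI² = 1001·7/429·4/143 = 196/429
take √, sign -1: I = -0.19067531

-0.190675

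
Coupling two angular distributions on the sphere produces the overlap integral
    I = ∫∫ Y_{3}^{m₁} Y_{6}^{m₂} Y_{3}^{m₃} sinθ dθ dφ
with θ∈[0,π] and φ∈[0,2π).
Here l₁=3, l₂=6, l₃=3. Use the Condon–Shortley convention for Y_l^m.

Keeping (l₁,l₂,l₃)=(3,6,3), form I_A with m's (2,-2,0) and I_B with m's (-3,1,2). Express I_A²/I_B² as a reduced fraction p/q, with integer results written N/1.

32/1

l's match ⇒ only the (l;m) 3-j factors differ between A and B.
A: triangle coeff Δ(3,6,3) = 1/12012; Σ_t [1,1]: t=1:−1/4320 = -1/4320; (3j)²=8/429 [(3 6 3; 2 -2 0)], sign=+1
B: triangle coeff Δ(3,6,3) = 1/12012; Σ_t [6,6]: t=6:+1/86400 = 1/86400; (3j)²=1/1716 [(3 6 3; -3 1 2)], sign=-1
I_A²/I_B² = (8/429)/(1/1716) = 32/1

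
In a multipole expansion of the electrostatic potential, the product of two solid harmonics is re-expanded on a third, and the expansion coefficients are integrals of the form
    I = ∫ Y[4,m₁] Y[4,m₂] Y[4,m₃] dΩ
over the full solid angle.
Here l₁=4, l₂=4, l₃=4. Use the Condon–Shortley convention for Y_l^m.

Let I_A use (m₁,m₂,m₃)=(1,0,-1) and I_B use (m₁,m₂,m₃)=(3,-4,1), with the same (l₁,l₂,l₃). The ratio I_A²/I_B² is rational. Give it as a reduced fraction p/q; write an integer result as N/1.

81/490

Same 4,4,4: normalisation and zero-m 3j drop out of the ratio.
A: Δ: 4! 4! 4! / 13! → 1/450450; sum: t=0:+1/3456 t=1:−1/144 t=2:+1/96 t=3:−1/864 = 1/384; 3j²(4 4 4; 1 0 -1) = Δ·Π!·Σ² = 9/2002  (sign -1)
B: Δ: 4! 4! 4! / 13! → 1/450450; sum: t=0:+1/3456 = 1/3456; 3j²(4 4 4; 3 -4 1) = Δ·Π!·Σ² = 35/1287  (sign -1)
I_A²/I_B² = (9/2002)/(35/1287) = 81/490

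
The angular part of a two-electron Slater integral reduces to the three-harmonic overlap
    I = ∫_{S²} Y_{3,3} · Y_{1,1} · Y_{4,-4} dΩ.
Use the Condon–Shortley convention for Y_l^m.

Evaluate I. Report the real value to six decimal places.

Checks pass: Σm=0; 8 even; l₃=4∈[2,4].
(2·3+1)(2·1+1)(2·4+1) = 189
Δ: 0! 6! 2! / 9! → 1/252
sum: t=0:+1/36 = 1/36
3j²(3 1 4; 0 0 0) = Δ·Π!·Σ² = 4/63  (sign +1)
sum: t=0:+1/1440 = 1/1440
3j²(3 1 4; 3 1 -4) = Δ·Π!·Σ² = 1/9  (sign +1)
combine: 4πI² = 189·4/63·1/9 = 4/3
take √, sign +1: I = 0.32573501

0.325735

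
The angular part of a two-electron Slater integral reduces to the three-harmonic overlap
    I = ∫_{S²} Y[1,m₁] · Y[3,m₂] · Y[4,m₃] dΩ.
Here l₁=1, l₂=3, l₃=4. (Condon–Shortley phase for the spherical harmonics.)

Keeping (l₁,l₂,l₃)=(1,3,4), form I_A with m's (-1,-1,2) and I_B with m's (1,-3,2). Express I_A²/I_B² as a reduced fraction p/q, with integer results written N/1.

Shared (l₁,l₂,l₃)=(1,3,4): N and (l;000)² cancel in I_A²/I_B².
A: Δ = 0!·2!·6!/9! = 1/252; Racah Σ t=0..0: t=0:+1/96 = 1/96; ⇒ 3j(1 3 4; -1 -1 2)² = 5/84, sgn +1
B: Δ = 0!·2!·6!/9! = 1/252; Racah Σ t=0..0: t=0:+1/1440 = 1/1440; ⇒ 3j(1 3 4; 1 -3 2)² = 1/252, sgn +1
I_A²/I_B² = (5/84)/(1/252) = 15/1

15/1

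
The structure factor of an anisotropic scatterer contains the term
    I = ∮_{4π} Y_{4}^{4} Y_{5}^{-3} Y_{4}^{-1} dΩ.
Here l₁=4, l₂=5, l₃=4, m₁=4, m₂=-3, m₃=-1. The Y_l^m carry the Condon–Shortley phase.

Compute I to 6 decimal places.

0.000000

l₁+l₂+l₃=13 is odd: 3j(l;000)=0 ⇒ I=0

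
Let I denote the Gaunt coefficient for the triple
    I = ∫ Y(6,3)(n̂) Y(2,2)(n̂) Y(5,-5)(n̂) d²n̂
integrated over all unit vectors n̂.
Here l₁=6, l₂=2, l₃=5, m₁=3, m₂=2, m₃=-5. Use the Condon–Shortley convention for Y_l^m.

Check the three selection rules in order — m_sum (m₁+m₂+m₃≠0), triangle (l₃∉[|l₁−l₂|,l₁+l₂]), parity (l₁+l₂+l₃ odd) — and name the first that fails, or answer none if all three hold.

m₁+m₂+m₃ = 3 + 2 − 5 = 0  ✓
triangle: |6−2|=4 ≤ l₃=5 ≤ 6+2=8  ✓
parity: l₁+l₂+l₃ = 13 is odd  ✗

parity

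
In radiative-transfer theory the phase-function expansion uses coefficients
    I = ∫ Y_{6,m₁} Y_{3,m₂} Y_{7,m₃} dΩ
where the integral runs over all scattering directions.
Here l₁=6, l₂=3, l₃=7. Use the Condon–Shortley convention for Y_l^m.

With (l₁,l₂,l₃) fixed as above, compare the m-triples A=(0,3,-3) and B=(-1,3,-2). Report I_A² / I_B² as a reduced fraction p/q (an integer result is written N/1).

25/21

l's match ⇒ only the (l;m) 3-j factors differ between A and B.
A: triangle coeff Δ(6,3,7) = 1/2042040; Σ_t [2,2]: t=2:+1/829440 = 1/829440; (3j)²=225/9724 [(6 3 7; 0 3 -3)], sign=+1
B: triangle coeff Δ(6,3,7) = 1/2042040; Σ_t [2,2]: t=2:+1/691200 = 1/691200; (3j)²=189/9724 [(6 3 7; -1 3 -2)], sign=-1
I_A²/I_B² = (225/9724)/(189/9724) = 25/21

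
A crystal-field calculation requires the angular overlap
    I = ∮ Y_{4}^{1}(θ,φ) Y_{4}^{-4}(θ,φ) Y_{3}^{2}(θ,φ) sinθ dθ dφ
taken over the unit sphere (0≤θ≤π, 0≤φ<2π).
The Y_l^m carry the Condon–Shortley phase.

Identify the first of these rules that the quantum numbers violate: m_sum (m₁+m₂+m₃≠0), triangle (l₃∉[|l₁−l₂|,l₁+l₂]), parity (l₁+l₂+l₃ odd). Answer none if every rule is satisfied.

m_sum

Σmᵢ = -1  ✗
l₃∈[|l₁−l₂|,l₁+l₂]=[0,8], have l₃=3
Σlᵢ = 11 ⇒ odd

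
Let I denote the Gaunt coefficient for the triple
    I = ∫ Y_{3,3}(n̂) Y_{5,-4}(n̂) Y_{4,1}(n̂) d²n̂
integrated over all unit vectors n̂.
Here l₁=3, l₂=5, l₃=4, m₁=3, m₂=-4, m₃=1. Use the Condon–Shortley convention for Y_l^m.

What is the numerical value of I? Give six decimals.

-0.186208

Rules hold: Σm=0, L=12 even, 2≤4≤8.
N = 7·11·9 = 693
Δ = 4!·2!·6!/13! = 1/180180
Racah Σ t=1..3: t=1:−1/576 t=2:+1/144 t=3:−1/576 = 1/288
⇒ 3j(3 5 4; 0 0 0)² = 20/1001, sgn +1
Racah Σ t=0..0: t=0:+1/5760 = 1/5760
⇒ 3j(3 5 4; 3 -4 1)² = 9/286, sgn -1
4πI² = N·(3j₀)²·(3jₘ)² = 810/1859
I = -1·√(0.435718/4π) = -0.18620781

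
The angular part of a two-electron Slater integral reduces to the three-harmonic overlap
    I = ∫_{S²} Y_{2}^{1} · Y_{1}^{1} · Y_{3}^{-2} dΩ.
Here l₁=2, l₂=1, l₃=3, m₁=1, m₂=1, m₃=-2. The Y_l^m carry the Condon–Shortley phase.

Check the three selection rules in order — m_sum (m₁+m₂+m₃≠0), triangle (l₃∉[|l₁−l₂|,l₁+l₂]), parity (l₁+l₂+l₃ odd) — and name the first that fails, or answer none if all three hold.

none

m₁+m₂+m₃ = 1 + 1 − 2 = 0  ✓
triangle: |2−1|=1 ≤ l₃=3 ≤ 2+1=3  ✓
parity: l₁+l₂+l₃ = 6 is even  ✓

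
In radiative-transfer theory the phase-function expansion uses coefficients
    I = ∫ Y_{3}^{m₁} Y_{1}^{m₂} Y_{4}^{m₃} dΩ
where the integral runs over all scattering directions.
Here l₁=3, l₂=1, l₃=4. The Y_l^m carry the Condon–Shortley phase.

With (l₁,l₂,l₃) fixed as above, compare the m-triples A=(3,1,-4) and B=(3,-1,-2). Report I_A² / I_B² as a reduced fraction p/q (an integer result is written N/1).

l's match ⇒ only the (l;m) 3-j factors differ between A and B.
A: triangle coeff Δ(3,1,4) = 1/252; Σ_t [0,0]: t=0:+1/1440 = 1/1440; (3j)²=1/9 [(3 1 4; 3 1 -4)], sign=+1
B: triangle coeff Δ(3,1,4) = 1/252; Σ_t [0,0]: t=0:+1/1440 = 1/1440; (3j)²=1/252 [(3 1 4; 3 -1 -2)], sign=+1
I_A²/I_B² = (1/9)/(1/252) = 28/1

28/1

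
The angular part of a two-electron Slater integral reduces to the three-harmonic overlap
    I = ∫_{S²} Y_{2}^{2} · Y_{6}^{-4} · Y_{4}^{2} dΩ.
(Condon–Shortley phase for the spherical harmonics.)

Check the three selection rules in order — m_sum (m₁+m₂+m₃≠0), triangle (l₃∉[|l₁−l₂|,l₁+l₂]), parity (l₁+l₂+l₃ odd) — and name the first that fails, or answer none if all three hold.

m₁+m₂+m₃ = 2 − 4 + 2 = 0  ✓
triangle: |2−6|=4 ≤ l₃=4 ≤ 2+6=8  ✓
parity: l₁+l₂+l₃ = 12 is even  ✓

none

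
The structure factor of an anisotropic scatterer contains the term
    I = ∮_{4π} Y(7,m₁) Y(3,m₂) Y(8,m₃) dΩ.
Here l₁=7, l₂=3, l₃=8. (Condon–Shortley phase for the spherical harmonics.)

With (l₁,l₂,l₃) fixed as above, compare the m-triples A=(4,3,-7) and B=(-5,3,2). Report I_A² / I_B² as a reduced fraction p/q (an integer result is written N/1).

l's match ⇒ only the (l;m) 3-j factors differ between A and B.
A: triangle coeff Δ(7,3,8) = 1/5290740; Σ_t [2,2]: t=2:+1/1916006400 = 1/1916006400; (3j)²=15/1292 [(7 3 8; 4 3 -7)], sign=-1
B: triangle coeff Δ(7,3,8) = 1/5290740; Σ_t [2,2]: t=2:+1/348364800 = 1/348364800; (3j)²=165/58786 [(7 3 8; -5 3 2)], sign=+1
I_A²/I_B² = (15/1292)/(165/58786) = 91/22

91/22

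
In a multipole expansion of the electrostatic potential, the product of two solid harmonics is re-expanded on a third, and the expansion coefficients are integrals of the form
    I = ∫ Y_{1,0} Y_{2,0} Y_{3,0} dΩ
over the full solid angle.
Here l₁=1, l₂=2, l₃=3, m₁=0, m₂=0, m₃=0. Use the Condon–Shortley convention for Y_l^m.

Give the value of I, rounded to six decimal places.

m-sum 0 ✓  L=6 even ✓  1≤3≤3 ✓
Π(2lᵢ+1) = 3×5×7 = 105
triangle coeff Δ(1,2,3) = 1/105
Σ_t [0,0]: t=0:+1/4 = 1/4
(3j)²=3/35 [(1 2 3; 0 0 0)], sign=-1
(m-triple is (0,0,0) — same symbol as above.)
⇒ 4πI² = 27/35
I = (+1)√(27/35/(4π)) = 0.24776670

0.247767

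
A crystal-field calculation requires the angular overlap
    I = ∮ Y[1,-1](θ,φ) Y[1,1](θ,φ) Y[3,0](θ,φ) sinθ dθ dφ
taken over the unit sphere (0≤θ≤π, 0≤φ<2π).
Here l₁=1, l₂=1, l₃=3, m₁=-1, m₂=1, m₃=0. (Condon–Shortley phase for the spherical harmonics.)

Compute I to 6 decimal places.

|1−1|≤3≤1+1 violated ⇒ I = 0

0.000000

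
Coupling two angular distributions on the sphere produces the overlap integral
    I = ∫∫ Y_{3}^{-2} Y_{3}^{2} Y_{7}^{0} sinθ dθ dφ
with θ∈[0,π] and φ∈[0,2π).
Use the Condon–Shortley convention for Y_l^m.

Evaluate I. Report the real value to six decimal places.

0.000000

l₃=7 ∉ [0,6] — triangle fails ⇒ I = 0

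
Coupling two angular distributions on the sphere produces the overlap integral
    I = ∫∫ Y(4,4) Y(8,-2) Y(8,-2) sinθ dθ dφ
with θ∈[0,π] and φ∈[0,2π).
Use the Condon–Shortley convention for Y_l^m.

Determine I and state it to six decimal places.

0.171997

Rules hold: Σm=0, L=20 even, 4≤8≤12.
N = 9·17·17 = 2601
Δ = 4!·4!·12!/21! = 1/185175900
Racah Σ t=0..4: t=0:+1/557383680 t=1:−1/21772800 t=2:+1/8294400 t=3:−1/21772800 t=4:+1/557383680 = 1/30965760
⇒ 3j(4 8 8; 0 0 0)² = 36/4199, sgn +1
Racah Σ t=0..0: t=0:+1/298598400 = 1/298598400
⇒ 3j(4 8 8; 4 -2 -2)² = 70/4199, sgn +1
4πI² = N·(3j₀)²·(3jₘ)² = 22680/61009
I = +1·√(0.371748/4π) = 0.17199651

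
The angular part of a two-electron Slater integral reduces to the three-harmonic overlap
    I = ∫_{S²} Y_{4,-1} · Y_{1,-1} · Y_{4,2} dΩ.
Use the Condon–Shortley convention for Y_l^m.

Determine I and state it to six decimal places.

0.000000

L=9 odd ⇒ parity kills the (l;000) factor ⇒ I = 0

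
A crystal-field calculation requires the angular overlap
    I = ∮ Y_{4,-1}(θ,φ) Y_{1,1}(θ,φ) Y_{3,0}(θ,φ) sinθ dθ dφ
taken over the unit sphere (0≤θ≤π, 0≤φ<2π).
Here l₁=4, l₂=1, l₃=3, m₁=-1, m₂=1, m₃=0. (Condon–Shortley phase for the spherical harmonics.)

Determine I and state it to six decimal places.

m-sum 0 ✓  L=8 even ✓  3≤3≤5 ✓
Π(2lᵢ+1) = 9×3×7 = 189
triangle coeff Δ(4,1,3) = 1/252
Σ_t [1,1]: t=1:−1/36 = -1/36
(3j)²=4/63 [(4 1 3; 0 0 0)], sign=+1
Σ_t [2,2]: t=2:+1/72 = 1/72
(3j)²=5/126 [(4 1 3; -1 1 0)], sign=-1
⇒ 4πI² = 10/21
I = (-1)√(10/21/(4π)) = -0.19466390

-0.194664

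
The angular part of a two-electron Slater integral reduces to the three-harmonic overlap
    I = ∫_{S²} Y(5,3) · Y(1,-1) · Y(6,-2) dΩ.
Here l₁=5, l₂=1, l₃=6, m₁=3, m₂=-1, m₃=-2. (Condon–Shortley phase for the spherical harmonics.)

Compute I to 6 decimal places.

m-sum 0 ✓  L=12 even ✓  4≤6≤6 ✓
Π(2lᵢ+1) = 11×3×13 = 429
triangle coeff Δ(5,1,6) = 1/858
Σ_t [0,0]: t=0:+1/14400 = 1/14400
(3j)²=6/143 [(5 1 6; 0 0 0)], sign=+1
Σ_t [0,0]: t=0:+1/161280 = 1/161280
(3j)²=1/143 [(5 1 6; 3 -1 -2)], sign=+1
⇒ 4πI² = 18/143
I = (+1)√(18/143/(4π)) = 0.10008369

0.100084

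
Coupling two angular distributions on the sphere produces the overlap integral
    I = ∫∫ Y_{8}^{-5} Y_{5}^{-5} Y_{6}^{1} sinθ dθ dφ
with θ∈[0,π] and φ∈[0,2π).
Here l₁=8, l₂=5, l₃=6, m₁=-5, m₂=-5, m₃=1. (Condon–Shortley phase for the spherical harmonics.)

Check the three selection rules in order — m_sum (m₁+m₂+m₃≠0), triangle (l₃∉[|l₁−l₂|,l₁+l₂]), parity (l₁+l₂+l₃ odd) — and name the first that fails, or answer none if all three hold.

m_sum

Σmᵢ = -9  ✗
l₃∈[|l₁−l₂|,l₁+l₂]=[3,13], have l₃=6
Σlᵢ = 19 ⇒ odd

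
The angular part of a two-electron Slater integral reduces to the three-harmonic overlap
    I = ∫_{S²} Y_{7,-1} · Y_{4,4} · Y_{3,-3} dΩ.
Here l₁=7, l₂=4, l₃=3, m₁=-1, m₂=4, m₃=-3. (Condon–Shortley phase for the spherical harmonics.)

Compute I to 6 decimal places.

-0.006738

Checks pass: Σm=0; 14 even; l₃=3∈[3,11].
(2·7+1)(2·4+1)(2·3+1) = 945
Δ: 8! 6! 0! / 15! → 1/45045
sum: t=4:+1/20736 = 1/20736
3j²(7 4 3; 0 0 0) = Δ·Π!·Σ² = 35/1287  (sign -1)
sum: t=8:+1/29030400 = 1/29030400
3j²(7 4 3; -1 4 -3) = Δ·Π!·Σ² = 1/45045  (sign +1)
combine: 4πI² = 945·35/1287·1/45045 = 35/61347
take √, sign -1: I = -0.00673802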